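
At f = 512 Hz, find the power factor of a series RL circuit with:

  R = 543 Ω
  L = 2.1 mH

Step 1 — Angular frequency: ω = 2π·f = 2π·512 = 3217 rad/s.
Step 2 — Component impedances:
  R: Z = R = 543 Ω
  L: Z = jωL = j·3217·0.0021 = 0 + j6.756 Ω
Step 3 — Series combination: Z_total = R + L = 543 + j6.756 Ω = 543∠0.7° Ω.
Step 4 — Power factor: PF = cos(φ) = Re(Z)/|Z| = 543/543.04 = 0.9999.
Step 5 — Type: Im(Z) = 6.756 ⇒ lagging (phase φ = 0.7°).

PF = 0.9999 (lagging, φ = 0.7°)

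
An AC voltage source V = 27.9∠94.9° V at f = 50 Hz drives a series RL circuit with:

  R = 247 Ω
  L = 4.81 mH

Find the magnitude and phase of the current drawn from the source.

Step 1 — Angular frequency: ω = 2π·f = 2π·50 = 314.2 rad/s.
Step 2 — Component impedances:
  R: Z = R = 247 Ω
  L: Z = jωL = j·314.2·0.00481 = 0 + j1.511 Ω
Step 3 — Series combination: Z_total = R + L = 247 + j1.511 Ω = 247∠0.4° Ω.
Step 4 — Source phasor: V = 27.9∠94.9° V = -2.383 + j27.8 V.
Step 5 — Ohm's law: I = V / Z_total = (-2.383 + j27.8) / (247 + j1.511) = -0.008959 + j0.1126 A.
Step 6 — Convert to polar: |I| = 0.113 A, ∠I = 94.5°.

I = 0.113∠94.5° A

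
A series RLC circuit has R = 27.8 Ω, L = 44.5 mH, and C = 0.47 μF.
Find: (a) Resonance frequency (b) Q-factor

Step 1 — Resonance condition Im(Z)=0 gives ω₀ = 1/√(LC).
Step 2 — ω₀ = 1/√(0.0445·4.7e-07) = 6915 rad/s.
Step 3 — f₀ = ω₀/(2π) = 1101 Hz.
Step 4 — Series Q: Q = ω₀L/R = 6915·0.0445/27.8 = 11.07.

(a) f₀ = 1101 Hz  (b) Q = 11.07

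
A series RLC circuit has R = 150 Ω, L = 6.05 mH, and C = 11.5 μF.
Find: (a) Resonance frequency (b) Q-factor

Step 1 — Resonance condition Im(Z)=0 gives ω₀ = 1/√(LC).
Step 2 — ω₀ = 1/√(0.00605·1.15e-05) = 3791 rad/s.
Step 3 — f₀ = ω₀/(2π) = 603.4 Hz.
Step 4 — Series Q: Q = ω₀L/R = 3791·0.00605/150 = 0.1529.

(a) f₀ = 603.4 Hz  (b) Q = 0.1529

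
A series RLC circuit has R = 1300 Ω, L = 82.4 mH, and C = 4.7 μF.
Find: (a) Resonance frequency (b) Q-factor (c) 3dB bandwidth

Step 1 — Resonance: ω₀ = 1/√(LC) = 1/√(0.0824·4.7e-06) = 1607 rad/s.
Step 2 — f₀ = ω₀/(2π) = 255.7 Hz.
Step 3 — Series Q: Q = ω₀L/R = 1607·0.0824/1300 = 0.1019.
Step 4 — Bandwidth: Δω = ω₀/Q = 1.578e+04 rad/s; BW = Δω/(2π) = 2511 Hz.

(a) f₀ = 255.7 Hz  (b) Q = 0.1019  (c) BW = 2511 Hz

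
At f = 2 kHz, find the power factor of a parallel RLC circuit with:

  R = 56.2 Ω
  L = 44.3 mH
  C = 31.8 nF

Step 1 — Angular frequency: ω = 2π·f = 2π·2000 = 1.257e+04 rad/s.
Step 2 — Component impedances:
  R: Z = R = 56.2 Ω
  L: Z = jωL = j·1.257e+04·0.0443 = 0 + j556.7 Ω
  C: Z = 1/(jωC) = -j/(ω·C) = 0 - j2502 Ω
Step 3 — Parallel combination: 1/Z_total = 1/R + 1/L + 1/C; Z_total = 55.86 + j4.384 Ω = 56.03∠4.5° Ω.
Step 4 — Power factor: PF = cos(φ) = Re(Z)/|Z| = 55.856/56.028 = 0.9969.
Step 5 — Type: Im(Z) = 4.384 ⇒ lagging (phase φ = 4.5°).

PF = 0.9969 (lagging, φ = 4.5°)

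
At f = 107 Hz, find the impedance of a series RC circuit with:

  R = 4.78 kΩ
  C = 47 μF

Step 1 — Angular frequency: ω = 2π·f = 2π·107 = 672.3 rad/s.
Step 2 — Component impedances:
  R: Z = R = 4780 Ω
  C: Z = 1/(jωC) = -j/(ω·C) = 0 - j31.65 Ω
Step 3 — Series combination: Z_total = R + C = 4780 - j31.65 Ω = 4780∠-0.4° Ω.

Z = 4780 - j31.65 Ω = 4780∠-0.4° Ω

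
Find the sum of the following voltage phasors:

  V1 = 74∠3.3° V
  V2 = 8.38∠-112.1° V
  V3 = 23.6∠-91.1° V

Step 1 — Convert each phasor to rectangular form:
  V1 = 74·(cos(3.3°) + j·sin(3.3°)) = 73.88 + j4.26 V
  V2 = 8.38·(cos(-112.1°) + j·sin(-112.1°)) = -3.153 - j7.764 V
  V3 = 23.6·(cos(-91.1°) + j·sin(-91.1°)) = -0.4531 - j23.6 V
Step 2 — Sum components: V_total = 70.27 - j27.1 V.
Step 3 — Convert to polar: |V_total| = 75.32 V, ∠V_total = -21.1°.

V_total = 75.32∠-21.1° V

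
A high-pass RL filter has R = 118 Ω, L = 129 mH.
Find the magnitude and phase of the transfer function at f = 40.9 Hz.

Step 1 — Angular frequency: ω = 2π·40.9 = 257 rad/s.
Step 2 — Transfer function: H(jω) = jωL/(R + jωL).
Step 3 — Numerator jωL = j·33.15; denominator R + jωL = 118 + j33.15.
Step 4 — H = 0.07315 + j0.2604.
Step 5 — Magnitude: |H| = 0.2705 (-11.4 dB); phase: φ = 74.3°.

|H| = 0.2705 (-11.4 dB), φ = 74.3°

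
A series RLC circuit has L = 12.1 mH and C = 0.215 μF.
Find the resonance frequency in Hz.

Step 1 — Resonance condition Im(Z)=0 gives ω₀ = 1/√(LC).
Step 2 — ω₀ = 1/√(0.0121·2.15e-07) = 1.961e+04 rad/s.
Step 3 — f₀ = ω₀/(2π) = 3120 Hz.

f₀ = 3120 Hz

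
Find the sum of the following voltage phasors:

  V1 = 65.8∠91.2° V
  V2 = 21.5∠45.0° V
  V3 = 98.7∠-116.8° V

Step 1 — Convert each phasor to rectangular form:
  V1 = 65.8·(cos(91.2°) + j·sin(91.2°)) = -1.378 + j65.79 V
  V2 = 21.5·(cos(45.0°) + j·sin(45.0°)) = 15.2 + j15.2 V
  V3 = 98.7·(cos(-116.8°) + j·sin(-116.8°)) = -44.5 - j88.1 V
Step 2 — Sum components: V_total = -30.68 - j7.11 V.
Step 3 — Convert to polar: |V_total| = 31.49 V, ∠V_total = -167.0°.

V_total = 31.49∠-167.0° V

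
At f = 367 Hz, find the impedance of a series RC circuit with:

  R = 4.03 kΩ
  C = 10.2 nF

Step 1 — Angular frequency: ω = 2π·f = 2π·367 = 2306 rad/s.
Step 2 — Component impedances:
  R: Z = R = 4030 Ω
  C: Z = 1/(jωC) = -j/(ω·C) = 0 - j4.252e+04 Ω
Step 3 — Series combination: Z_total = R + C = 4030 - j4.252e+04 Ω = 4.271e+04∠-84.6° Ω.

Z = 4030 - j4.252e+04 Ω = 4.271e+04∠-84.6° Ω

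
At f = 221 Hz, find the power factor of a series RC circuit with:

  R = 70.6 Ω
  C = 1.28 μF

Step 1 — Angular frequency: ω = 2π·f = 2π·221 = 1389 rad/s.
Step 2 — Component impedances:
  R: Z = R = 70.6 Ω
  C: Z = 1/(jωC) = -j/(ω·C) = 0 - j562.6 Ω
Step 3 — Series combination: Z_total = R + C = 70.6 - j562.6 Ω = 567∠-82.8° Ω.
Step 4 — Power factor: PF = cos(φ) = Re(Z)/|Z| = 70.6/567 = 0.1245.
Step 5 — Type: Im(Z) = -562.6 ⇒ leading (phase φ = -82.8°).

PF = 0.1245 (leading, φ = -82.8°)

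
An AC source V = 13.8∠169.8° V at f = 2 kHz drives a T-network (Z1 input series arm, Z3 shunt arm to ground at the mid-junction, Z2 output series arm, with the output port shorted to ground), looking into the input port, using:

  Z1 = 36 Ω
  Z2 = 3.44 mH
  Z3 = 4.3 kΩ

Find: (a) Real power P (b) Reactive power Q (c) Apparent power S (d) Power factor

Step 1 — Angular frequency: ω = 2π·f = 2π·2000 = 1.257e+04 rad/s.
Step 2 — Component impedances:
  Z1: Z = R = 36 Ω
  Z2: Z = jωL = j·1.257e+04·0.00344 = 0 + j43.23 Ω
  Z3: Z = R = 4300 Ω
Step 3 — With the output port shorted to ground, the output series arm Z2 runs from the junction to ground; the shunt arm Z3 also runs from the junction to ground. They appear in parallel: Z3 || Z2 = 0.4345 + j43.22 Ω.
Step 4 — Series with input arm Z1: Z_in = Z1 + (Z3 || Z2) = 36.43 + j43.22 Ω = 56.53∠49.9° Ω.
Step 5 — Source phasor: V = 13.8∠169.8° V = -13.58 + j2.444 V.
Step 6 — Current: I = V / Z = -0.1218 + j0.2116 A = 0.2441∠119.9° A.
Step 7 — Complex power: S = V·I* = 2.171 + j2.576 VA.
Step 8 — Real power: P = Re(S) = 2.171 W.
Step 9 — Reactive power: Q = Im(S) = 2.576 VAR.
Step 10 — Apparent power: |S| = 3.369 VA.
Step 11 — Power factor: PF = P/|S| = 0.6445 (lagging).

(a) P = 2.171 W  (b) Q = 2.576 VAR  (c) S = 3.369 VA  (d) PF = 0.6445 (lagging)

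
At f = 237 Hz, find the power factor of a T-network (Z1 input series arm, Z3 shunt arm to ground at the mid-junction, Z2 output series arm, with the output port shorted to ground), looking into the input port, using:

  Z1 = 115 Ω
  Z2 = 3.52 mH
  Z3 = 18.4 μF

Step 1 — Angular frequency: ω = 2π·f = 2π·237 = 1489 rad/s.
Step 2 — Component impedances:
  Z1: Z = R = 115 Ω
  Z2: Z = jωL = j·1489·0.00352 = 0 + j5.242 Ω
  Z3: Z = 1/(jωC) = -j/(ω·C) = 0 - j36.5 Ω
Step 3 — With the output port shorted to ground, the output series arm Z2 runs from the junction to ground; the shunt arm Z3 also runs from the junction to ground. They appear in parallel: Z3 || Z2 = 0 + j6.121 Ω.
Step 4 — Series with input arm Z1: Z_in = Z1 + (Z3 || Z2) = 115 + j6.121 Ω = 115.2∠3.0° Ω.
Step 5 — Power factor: PF = cos(φ) = Re(Z)/|Z| = 115/115.16 = 0.9986.
Step 6 — Type: Im(Z) = 6.121 ⇒ lagging (phase φ = 3.0°).

PF = 0.9986 (lagging, φ = 3.0°)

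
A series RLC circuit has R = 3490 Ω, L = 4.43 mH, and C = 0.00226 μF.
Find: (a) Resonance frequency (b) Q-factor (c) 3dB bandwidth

Step 1 — Resonance: ω₀ = 1/√(LC) = 1/√(0.00443·2.26e-09) = 3.16e+05 rad/s.
Step 2 — f₀ = ω₀/(2π) = 5.03e+04 Hz.
Step 3 — Series Q: Q = ω₀L/R = 3.16e+05·0.00443/3490 = 0.4012.
Step 4 — Bandwidth: Δω = ω₀/Q = 7.878e+05 rad/s; BW = Δω/(2π) = 1.254e+05 Hz.

(a) f₀ = 5.03e+04 Hz  (b) Q = 0.4012  (c) BW = 1.254e+05 Hz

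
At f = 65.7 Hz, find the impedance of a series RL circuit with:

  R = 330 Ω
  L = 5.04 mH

Step 1 — Angular frequency: ω = 2π·f = 2π·65.7 = 412.8 rad/s.
Step 2 — Component impedances:
  R: Z = R = 330 Ω
  L: Z = jωL = j·412.8·0.00504 = 0 + j2.081 Ω
Step 3 — Series combination: Z_total = R + L = 330 + j2.081 Ω = 330∠0.4° Ω.

Z = 330 + j2.081 Ω = 330∠0.4° Ω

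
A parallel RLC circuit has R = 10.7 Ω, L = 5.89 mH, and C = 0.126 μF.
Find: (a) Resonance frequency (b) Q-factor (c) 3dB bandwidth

Step 1 — Resonance: ω₀ = 1/√(LC) = 1/√(0.00589·1.26e-07) = 3.671e+04 rad/s.
Step 2 — f₀ = ω₀/(2π) = 5842 Hz.
Step 3 — Parallel Q: Q = R/(ω₀L) = 10.7/(3.671e+04·0.00589) = 0.04949.
Step 4 — Bandwidth: Δω = ω₀/Q = 7.417e+05 rad/s; BW = Δω/(2π) = 1.18e+05 Hz.

(a) f₀ = 5842 Hz  (b) Q = 0.04949  (c) BW = 1.18e+05 Hz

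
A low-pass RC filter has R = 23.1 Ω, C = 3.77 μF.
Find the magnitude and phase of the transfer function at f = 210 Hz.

Step 1 — Angular frequency: ω = 2π·210 = 1319 rad/s.
Step 2 — Transfer function: H(jω) = 1/(1 + jωRC).
Step 3 — Denominator: 1 + jωRC = 1 + j·1319·23.1·3.77e-06 = 1 + j0.1149.
Step 4 — H = 0.987 - j0.1134.
Step 5 — Magnitude: |H| = 0.9935 (-0.1 dB); phase: φ = -6.6°.

|H| = 0.9935 (-0.1 dB), φ = -6.6°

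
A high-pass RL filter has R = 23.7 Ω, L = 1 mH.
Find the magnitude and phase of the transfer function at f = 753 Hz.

Step 1 — Angular frequency: ω = 2π·753 = 4731 rad/s.
Step 2 — Transfer function: H(jω) = jωL/(R + jωL).
Step 3 — Numerator jωL = j·4.731; denominator R + jωL = 23.7 + j4.731.
Step 4 — H = 0.03832 + j0.192.
Step 5 — Magnitude: |H| = 0.1958 (-14.2 dB); phase: φ = 78.7°.

|H| = 0.1958 (-14.2 dB), φ = 78.7°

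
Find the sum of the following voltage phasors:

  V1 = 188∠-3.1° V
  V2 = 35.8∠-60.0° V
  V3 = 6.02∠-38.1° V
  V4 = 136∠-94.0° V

Step 1 — Convert each phasor to rectangular form:
  V1 = 188·(cos(-3.1°) + j·sin(-3.1°)) = 187.7 - j10.17 V
  V2 = 35.8·(cos(-60.0°) + j·sin(-60.0°)) = 17.9 - j31 V
  V3 = 6.02·(cos(-38.1°) + j·sin(-38.1°)) = 4.737 - j3.715 V
  V4 = 136·(cos(-94.0°) + j·sin(-94.0°)) = -9.487 - j135.7 V
Step 2 — Sum components: V_total = 200.9 - j180.6 V.
Step 3 — Convert to polar: |V_total| = 270.1 V, ∠V_total = -42.0°.

V_total = 270.1∠-42.0° V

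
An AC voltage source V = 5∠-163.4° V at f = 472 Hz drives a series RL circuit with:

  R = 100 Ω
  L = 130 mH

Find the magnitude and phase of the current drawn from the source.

Step 1 — Angular frequency: ω = 2π·f = 2π·472 = 2966 rad/s.
Step 2 — Component impedances:
  R: Z = R = 100 Ω
  L: Z = jωL = j·2966·0.13 = 0 + j385.5 Ω
Step 3 — Series combination: Z_total = R + L = 100 + j385.5 Ω = 398.3∠75.5° Ω.
Step 4 — Source phasor: V = 5∠-163.4° V = -4.792 - j1.428 V.
Step 5 — Ohm's law: I = V / Z_total = (-4.792 - j1.428) / (100 + j385.5) = -0.006492 + j0.01074 A.
Step 6 — Convert to polar: |I| = 0.01255 A, ∠I = 121.1°.

I = 0.01255∠121.1° A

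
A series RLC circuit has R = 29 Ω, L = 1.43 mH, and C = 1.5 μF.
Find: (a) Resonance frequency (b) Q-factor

Step 1 — Resonance condition Im(Z)=0 gives ω₀ = 1/√(LC).
Step 2 — ω₀ = 1/√(0.00143·1.5e-06) = 2.159e+04 rad/s.
Step 3 — f₀ = ω₀/(2π) = 3436 Hz.
Step 4 — Series Q: Q = ω₀L/R = 2.159e+04·0.00143/29 = 1.065.

(a) f₀ = 3436 Hz  (b) Q = 1.065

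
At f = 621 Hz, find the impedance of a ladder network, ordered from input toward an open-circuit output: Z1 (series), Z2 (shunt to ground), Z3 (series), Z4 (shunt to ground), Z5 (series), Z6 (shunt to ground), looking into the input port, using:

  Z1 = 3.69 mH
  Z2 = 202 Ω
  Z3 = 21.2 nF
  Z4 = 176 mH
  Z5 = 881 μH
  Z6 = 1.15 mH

Step 1 — Angular frequency: ω = 2π·f = 2π·621 = 3902 rad/s.
Step 2 — Component impedances:
  Z1: Z = jωL = j·3902·0.00369 = 0 + j14.4 Ω
  Z2: Z = R = 202 Ω
  Z3: Z = 1/(jωC) = -j/(ω·C) = 0 - j1.209e+04 Ω
  Z4: Z = jωL = j·3902·0.176 = 0 + j686.7 Ω
  Z5: Z = jωL = j·3902·0.000881 = 0 + j3.438 Ω
  Z6: Z = jωL = j·3902·0.00115 = 0 + j4.487 Ω
Step 3 — Ladder network (open output): work backward from the far end, alternating series and parallel combinations. Z_in = 201.9 + j11.02 Ω = 202.2∠3.1° Ω.

Z = 201.9 + j11.02 Ω = 202.2∠3.1° Ω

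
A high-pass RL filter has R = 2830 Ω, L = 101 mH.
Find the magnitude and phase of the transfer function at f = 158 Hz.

Step 1 — Angular frequency: ω = 2π·158 = 992.7 rad/s.
Step 2 — Transfer function: H(jω) = jωL/(R + jωL).
Step 3 — Numerator jωL = j·100.3; denominator R + jωL = 2830 + j100.3.
Step 4 — H = 0.001254 + j0.03539.
Step 5 — Magnitude: |H| = 0.03541 (-29.0 dB); phase: φ = 88.0°.

|H| = 0.03541 (-29.0 dB), φ = 88.0°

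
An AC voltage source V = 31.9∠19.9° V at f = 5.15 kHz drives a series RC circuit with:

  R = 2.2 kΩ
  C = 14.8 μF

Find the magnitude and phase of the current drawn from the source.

Step 1 — Angular frequency: ω = 2π·f = 2π·5150 = 3.236e+04 rad/s.
Step 2 — Component impedances:
  R: Z = R = 2200 Ω
  C: Z = 1/(jωC) = -j/(ω·C) = 0 - j2.088 Ω
Step 3 — Series combination: Z_total = R + C = 2200 - j2.088 Ω = 2200∠-0.1° Ω.
Step 4 — Source phasor: V = 31.9∠19.9° V = 30 + j10.86 V.
Step 5 — Ohm's law: I = V / Z_total = (30 + j10.86) / (2200 - j2.088) = 0.01363 + j0.004948 A.
Step 6 — Convert to polar: |I| = 0.0145 A, ∠I = 20.0°.

I = 0.0145∠20.0° A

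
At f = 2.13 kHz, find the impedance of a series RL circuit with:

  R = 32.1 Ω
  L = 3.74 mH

Step 1 — Angular frequency: ω = 2π·f = 2π·2130 = 1.338e+04 rad/s.
Step 2 — Component impedances:
  R: Z = R = 32.1 Ω
  L: Z = jωL = j·1.338e+04·0.00374 = 0 + j50.05 Ω
Step 3 — Series combination: Z_total = R + L = 32.1 + j50.05 Ω = 59.46∠57.3° Ω.

Z = 32.1 + j50.05 Ω = 59.46∠57.3° Ω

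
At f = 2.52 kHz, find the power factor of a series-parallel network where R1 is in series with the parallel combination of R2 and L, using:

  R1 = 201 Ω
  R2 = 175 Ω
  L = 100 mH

Step 1 — Angular frequency: ω = 2π·f = 2π·2520 = 1.583e+04 rad/s.
Step 2 — Component impedances:
  R1: Z = R = 201 Ω
  R2: Z = R = 175 Ω
  L: Z = jωL = j·1.583e+04·0.1 = 0 + j1583 Ω
Step 3 — Parallel branch: R2 || L = 1/(1/R2 + 1/L) = 172.9 + j19.11 Ω.
Step 4 — Series with R1: Z_total = R1 + (R2 || L) = 373.9 + j19.11 Ω = 374.4∠2.9° Ω.
Step 5 — Power factor: PF = cos(φ) = Re(Z)/|Z| = 373.9/374.4 = 0.9987.
Step 6 — Type: Im(Z) = 19.11 ⇒ lagging (phase φ = 2.9°).

PF = 0.9987 (lagging, φ = 2.9°)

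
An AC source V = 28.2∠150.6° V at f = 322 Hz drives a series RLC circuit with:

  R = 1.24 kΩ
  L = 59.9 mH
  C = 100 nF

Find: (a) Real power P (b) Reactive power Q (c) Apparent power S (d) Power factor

Step 1 — Angular frequency: ω = 2π·f = 2π·322 = 2023 rad/s.
Step 2 — Component impedances:
  R: Z = R = 1240 Ω
  L: Z = jωL = j·2023·0.0599 = 0 + j121.2 Ω
  C: Z = 1/(jωC) = -j/(ω·C) = 0 - j4943 Ω
Step 3 — Series combination: Z_total = R + L + C = 1240 - j4822 Ω = 4978∠-75.6° Ω.
Step 4 — Source phasor: V = 28.2∠150.6° V = -24.57 + j13.84 V.
Step 5 — Current: I = V / Z = -0.003922 - j0.004087 A = 0.005664∠-133.8° A.
Step 6 — Complex power: S = V·I* = 0.03979 - j0.1547 VA.
Step 7 — Real power: P = Re(S) = 0.03979 W.
Step 8 — Reactive power: Q = Im(S) = -0.1547 VAR.
Step 9 — Apparent power: |S| = 0.1597 VA.
Step 10 — Power factor: PF = P/|S| = 0.2491 (leading).

(a) P = 0.03979 W  (b) Q = -0.1547 VAR  (c) S = 0.1597 VA  (d) PF = 0.2491 (leading)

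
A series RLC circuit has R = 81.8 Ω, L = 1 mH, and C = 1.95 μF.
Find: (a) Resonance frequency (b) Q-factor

Step 1 — Resonance condition Im(Z)=0 gives ω₀ = 1/√(LC).
Step 2 — ω₀ = 1/√(0.001·1.95e-06) = 2.265e+04 rad/s.
Step 3 — f₀ = ω₀/(2π) = 3604 Hz.
Step 4 — Series Q: Q = ω₀L/R = 2.265e+04·0.001/81.8 = 0.2768.

(a) f₀ = 3604 Hz  (b) Q = 0.2768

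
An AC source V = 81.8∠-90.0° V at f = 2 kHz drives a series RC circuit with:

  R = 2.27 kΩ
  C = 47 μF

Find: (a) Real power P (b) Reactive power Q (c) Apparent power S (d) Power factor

Step 1 — Angular frequency: ω = 2π·f = 2π·2000 = 1.257e+04 rad/s.
Step 2 — Component impedances:
  R: Z = R = 2270 Ω
  C: Z = 1/(jωC) = -j/(ω·C) = 0 - j1.693 Ω
Step 3 — Series combination: Z_total = R + C = 2270 - j1.693 Ω = 2270∠-0.0° Ω.
Step 4 — Source phasor: V = 81.8∠-90.0° V = 0 - j81.8 V.
Step 5 — Current: I = V / Z = 2.688e-05 - j0.03604 A = 0.03604∠-90.0° A.
Step 6 — Complex power: S = V·I* = 2.948 - j0.002199 VA.
Step 7 — Real power: P = Re(S) = 2.948 W.
Step 8 — Reactive power: Q = Im(S) = -0.002199 VAR.
Step 9 — Apparent power: |S| = 2.948 VA.
Step 10 — Power factor: PF = P/|S| = 1 (leading).

(a) P = 2.948 W  (b) Q = -0.002199 VAR  (c) S = 2.948 VA  (d) PF = 1 (leading)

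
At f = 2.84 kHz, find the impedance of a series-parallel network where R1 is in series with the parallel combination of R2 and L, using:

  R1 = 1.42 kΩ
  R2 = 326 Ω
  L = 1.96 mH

Step 1 — Angular frequency: ω = 2π·f = 2π·2840 = 1.784e+04 rad/s.
Step 2 — Component impedances:
  R1: Z = R = 1420 Ω
  R2: Z = R = 326 Ω
  L: Z = jωL = j·1.784e+04·0.00196 = 0 + j34.97 Ω
Step 3 — Parallel branch: R2 || L = 1/(1/R2 + 1/L) = 3.71 + j34.58 Ω.
Step 4 — Series with R1: Z_total = R1 + (R2 || L) = 1424 + j34.58 Ω = 1424∠1.4° Ω.

Z = 1424 + j34.58 Ω = 1424∠1.4° Ω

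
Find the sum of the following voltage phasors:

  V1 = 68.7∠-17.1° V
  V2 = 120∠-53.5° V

Step 1 — Convert each phasor to rectangular form:
  V1 = 68.7·(cos(-17.1°) + j·sin(-17.1°)) = 65.66 - j20.2 V
  V2 = 120·(cos(-53.5°) + j·sin(-53.5°)) = 71.38 - j96.46 V
Step 2 — Sum components: V_total = 137 - j116.7 V.
Step 3 — Convert to polar: |V_total| = 180 V, ∠V_total = -40.4°.

V_total = 180∠-40.4° V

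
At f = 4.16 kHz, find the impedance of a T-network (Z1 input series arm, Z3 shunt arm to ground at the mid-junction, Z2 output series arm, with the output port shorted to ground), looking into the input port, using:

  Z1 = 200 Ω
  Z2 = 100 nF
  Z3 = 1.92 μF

Step 1 — Angular frequency: ω = 2π·f = 2π·4160 = 2.614e+04 rad/s.
Step 2 — Component impedances:
  Z1: Z = R = 200 Ω
  Z2: Z = 1/(jωC) = -j/(ω·C) = 0 - j382.6 Ω
  Z3: Z = 1/(jωC) = -j/(ω·C) = 0 - j19.93 Ω
Step 3 — With the output port shorted to ground, the output series arm Z2 runs from the junction to ground; the shunt arm Z3 also runs from the junction to ground. They appear in parallel: Z3 || Z2 = 0 - j18.94 Ω.
Step 4 — Series with input arm Z1: Z_in = Z1 + (Z3 || Z2) = 200 - j18.94 Ω = 200.9∠-5.4° Ω.

Z = 200 - j18.94 Ω = 200.9∠-5.4° Ω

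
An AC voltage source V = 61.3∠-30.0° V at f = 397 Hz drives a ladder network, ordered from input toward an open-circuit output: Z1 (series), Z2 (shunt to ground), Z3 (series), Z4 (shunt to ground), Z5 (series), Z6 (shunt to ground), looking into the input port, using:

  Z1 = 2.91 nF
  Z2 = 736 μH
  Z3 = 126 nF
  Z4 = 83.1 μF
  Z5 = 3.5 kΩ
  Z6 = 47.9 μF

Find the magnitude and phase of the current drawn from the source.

Step 1 — Angular frequency: ω = 2π·f = 2π·397 = 2494 rad/s.
Step 2 — Component impedances:
  Z1: Z = 1/(jωC) = -j/(ω·C) = 0 - j1.378e+05 Ω
  Z2: Z = jωL = j·2494·0.000736 = 0 + j1.836 Ω
  Z3: Z = 1/(jωC) = -j/(ω·C) = 0 - j3182 Ω
  Z4: Z = 1/(jωC) = -j/(ω·C) = 0 - j4.824 Ω
  Z5: Z = R = 3500 Ω
  Z6: Z = 1/(jωC) = -j/(ω·C) = 0 - j8.369 Ω
Step 3 — Ladder network (open output): work backward from the far end, alternating series and parallel combinations. Z_in = 0 - j1.378e+05 Ω = 1.378e+05∠-90.0° Ω.
Step 4 — Source phasor: V = 61.3∠-30.0° V = 53.09 - j30.65 V.
Step 5 — Ohm's law: I = V / Z_total = (53.09 - j30.65) / (0 - j1.378e+05) = 0.0002225 + j0.0003854 A.
Step 6 — Convert to polar: |I| = 0.000445 A, ∠I = 60.0°.

I = 0.000445∠60.0° A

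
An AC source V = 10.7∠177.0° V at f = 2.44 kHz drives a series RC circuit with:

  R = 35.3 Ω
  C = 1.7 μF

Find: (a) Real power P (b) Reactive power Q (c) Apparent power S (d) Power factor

Step 1 — Angular frequency: ω = 2π·f = 2π·2440 = 1.533e+04 rad/s.
Step 2 — Component impedances:
  R: Z = R = 35.3 Ω
  C: Z = 1/(jωC) = -j/(ω·C) = 0 - j38.37 Ω
Step 3 — Series combination: Z_total = R + C = 35.3 - j38.37 Ω = 52.14∠-47.4° Ω.
Step 4 — Source phasor: V = 10.7∠177.0° V = -10.69 + j0.56 V.
Step 5 — Current: I = V / Z = -0.1467 - j0.1436 A = 0.2052∠-135.6° A.
Step 6 — Complex power: S = V·I* = 1.487 - j1.616 VA.
Step 7 — Real power: P = Re(S) = 1.487 W.
Step 8 — Reactive power: Q = Im(S) = -1.616 VAR.
Step 9 — Apparent power: |S| = 2.196 VA.
Step 10 — Power factor: PF = P/|S| = 0.6771 (leading).

(a) P = 1.487 W  (b) Q = -1.616 VAR  (c) S = 2.196 VA  (d) PF = 0.6771 (leading)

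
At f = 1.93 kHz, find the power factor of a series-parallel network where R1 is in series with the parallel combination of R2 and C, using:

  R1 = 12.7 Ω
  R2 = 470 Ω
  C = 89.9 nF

Step 1 — Angular frequency: ω = 2π·f = 2π·1930 = 1.213e+04 rad/s.
Step 2 — Component impedances:
  R1: Z = R = 12.7 Ω
  R2: Z = R = 470 Ω
  C: Z = 1/(jωC) = -j/(ω·C) = 0 - j917.3 Ω
Step 3 — Parallel branch: R2 || C = 1/(1/R2 + 1/C) = 372.3 - j190.7 Ω.
Step 4 — Series with R1: Z_total = R1 + (R2 || C) = 385 - j190.7 Ω = 429.6∠-26.4° Ω.
Step 5 — Power factor: PF = cos(φ) = Re(Z)/|Z| = 384.967/429.63 = 0.896.
Step 6 — Type: Im(Z) = -190.7 ⇒ leading (phase φ = -26.4°).

PF = 0.896 (leading, φ = -26.4°)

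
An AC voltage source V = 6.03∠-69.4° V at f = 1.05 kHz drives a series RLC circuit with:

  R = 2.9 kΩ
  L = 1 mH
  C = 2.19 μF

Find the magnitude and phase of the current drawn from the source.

Step 1 — Angular frequency: ω = 2π·f = 2π·1050 = 6597 rad/s.
Step 2 — Component impedances:
  R: Z = R = 2900 Ω
  L: Z = jωL = j·6597·0.001 = 0 + j6.597 Ω
  C: Z = 1/(jωC) = -j/(ω·C) = 0 - j69.21 Ω
Step 3 — Series combination: Z_total = R + L + C = 2900 - j62.62 Ω = 2901∠-1.2° Ω.
Step 4 — Source phasor: V = 6.03∠-69.4° V = 2.122 - j5.644 V.
Step 5 — Ohm's law: I = V / Z_total = (2.122 - j5.644) / (2900 - j62.62) = 0.0007733 - j0.00193 A.
Step 6 — Convert to polar: |I| = 0.002079 A, ∠I = -68.2°.

I = 0.002079∠-68.2° A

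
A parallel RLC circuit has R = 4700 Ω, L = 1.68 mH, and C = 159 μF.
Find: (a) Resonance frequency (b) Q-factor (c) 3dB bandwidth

Step 1 — Resonance: ω₀ = 1/√(LC) = 1/√(0.00168·0.000159) = 1935 rad/s.
Step 2 — f₀ = ω₀/(2π) = 307.9 Hz.
Step 3 — Parallel Q: Q = R/(ω₀L) = 4700/(1935·0.00168) = 1446.
Step 4 — Bandwidth: Δω = ω₀/Q = 1.338 rad/s; BW = Δω/(2π) = 0.213 Hz.

(a) f₀ = 307.9 Hz  (b) Q = 1446  (c) BW = 0.213 Hz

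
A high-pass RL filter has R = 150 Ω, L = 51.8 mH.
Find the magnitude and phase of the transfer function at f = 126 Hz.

Step 1 — Angular frequency: ω = 2π·126 = 791.7 rad/s.
Step 2 — Transfer function: H(jω) = jωL/(R + jωL).
Step 3 — Numerator jωL = j·41.01; denominator R + jωL = 150 + j41.01.
Step 4 — H = 0.06955 + j0.2544.
Step 5 — Magnitude: |H| = 0.2637 (-11.6 dB); phase: φ = 74.7°.

|H| = 0.2637 (-11.6 dB), φ = 74.7°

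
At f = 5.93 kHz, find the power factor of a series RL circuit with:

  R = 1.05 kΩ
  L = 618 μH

Step 1 — Angular frequency: ω = 2π·f = 2π·5930 = 3.726e+04 rad/s.
Step 2 — Component impedances:
  R: Z = R = 1050 Ω
  L: Z = jωL = j·3.726e+04·0.000618 = 0 + j23.03 Ω
Step 3 — Series combination: Z_total = R + L = 1050 + j23.03 Ω = 1050∠1.3° Ω.
Step 4 — Power factor: PF = cos(φ) = Re(Z)/|Z| = 1050/1050.25 = 0.9998.
Step 5 — Type: Im(Z) = 23.03 ⇒ lagging (phase φ = 1.3°).

PF = 0.9998 (lagging, φ = 1.3°)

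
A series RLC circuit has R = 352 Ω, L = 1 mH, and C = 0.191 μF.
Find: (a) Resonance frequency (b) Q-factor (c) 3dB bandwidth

Step 1 — Resonance condition Im(Z)=0 gives ω₀ = 1/√(LC).
Step 2 — ω₀ = 1/√(0.001·1.91e-07) = 7.236e+04 rad/s.
Step 3 — f₀ = ω₀/(2π) = 1.152e+04 Hz.
Step 4 — Series Q: Q = ω₀L/R = 7.236e+04·0.001/352 = 0.2056.
Step 5 — 3dB bandwidth: Δω = ω₀/Q = 3.52e+05 rad/s; BW = Δω/(2π) = 5.602e+04 Hz.

(a) f₀ = 1.152e+04 Hz  (b) Q = 0.2056  (c) BW = 5.602e+04 Hz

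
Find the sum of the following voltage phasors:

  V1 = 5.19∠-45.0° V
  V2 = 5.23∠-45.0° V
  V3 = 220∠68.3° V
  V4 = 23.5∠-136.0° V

Step 1 — Convert each phasor to rectangular form:
  V1 = 5.19·(cos(-45.0°) + j·sin(-45.0°)) = 3.67 - j3.67 V
  V2 = 5.23·(cos(-45.0°) + j·sin(-45.0°)) = 3.698 - j3.698 V
  V3 = 220·(cos(68.3°) + j·sin(68.3°)) = 81.34 + j204.4 V
  V4 = 23.5·(cos(-136.0°) + j·sin(-136.0°)) = -16.9 - j16.32 V
Step 2 — Sum components: V_total = 71.81 + j180.7 V.
Step 3 — Convert to polar: |V_total| = 194.5 V, ∠V_total = 68.3°.

V_total = 194.5∠68.3° V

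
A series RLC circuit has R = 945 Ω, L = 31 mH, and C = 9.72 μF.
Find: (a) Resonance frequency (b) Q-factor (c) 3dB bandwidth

Step 1 — Resonance: ω₀ = 1/√(LC) = 1/√(0.031·9.72e-06) = 1822 rad/s.
Step 2 — f₀ = ω₀/(2π) = 289.9 Hz.
Step 3 — Series Q: Q = ω₀L/R = 1822·0.031/945 = 0.05976.
Step 4 — Bandwidth: Δω = ω₀/Q = 3.048e+04 rad/s; BW = Δω/(2π) = 4852 Hz.

(a) f₀ = 289.9 Hz  (b) Q = 0.05976  (c) BW = 4852 Hz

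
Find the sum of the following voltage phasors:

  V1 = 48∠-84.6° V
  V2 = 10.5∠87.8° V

Step 1 — Convert each phasor to rectangular form:
  V1 = 48·(cos(-84.6°) + j·sin(-84.6°)) = 4.517 - j47.79 V
  V2 = 10.5·(cos(87.8°) + j·sin(87.8°)) = 0.4031 + j10.49 V
Step 2 — Sum components: V_total = 4.92 - j37.29 V.
Step 3 — Convert to polar: |V_total| = 37.62 V, ∠V_total = -82.5°.

V_total = 37.62∠-82.5° V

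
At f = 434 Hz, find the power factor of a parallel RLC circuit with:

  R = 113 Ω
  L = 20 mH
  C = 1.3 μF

Step 1 — Angular frequency: ω = 2π·f = 2π·434 = 2727 rad/s.
Step 2 — Component impedances:
  R: Z = R = 113 Ω
  L: Z = jωL = j·2727·0.02 = 0 + j54.54 Ω
  C: Z = 1/(jωC) = -j/(ω·C) = 0 - j282.1 Ω
Step 3 — Parallel combination: 1/Z_total = 1/R + 1/L + 1/C; Z_total = 29.79 + j49.79 Ω = 58.02∠59.1° Ω.
Step 4 — Power factor: PF = cos(φ) = Re(Z)/|Z| = 29.79/58.02 = 0.5134.
Step 5 — Type: Im(Z) = 49.79 ⇒ lagging (phase φ = 59.1°).

PF = 0.5134 (lagging, φ = 59.1°)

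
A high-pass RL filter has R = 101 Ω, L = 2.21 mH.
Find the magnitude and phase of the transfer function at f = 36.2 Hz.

Step 1 — Angular frequency: ω = 2π·36.2 = 227.5 rad/s.
Step 2 — Transfer function: H(jω) = jωL/(R + jωL).
Step 3 — Numerator jωL = j·0.5027; denominator R + jωL = 101 + j0.5027.
Step 4 — H = 2.477e-05 + j0.004977.
Step 5 — Magnitude: |H| = 0.004977 (-46.1 dB); phase: φ = 89.7°.

|H| = 0.004977 (-46.1 dB), φ = 89.7°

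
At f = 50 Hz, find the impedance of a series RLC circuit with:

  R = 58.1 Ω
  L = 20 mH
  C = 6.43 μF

Step 1 — Angular frequency: ω = 2π·f = 2π·50 = 314.2 rad/s.
Step 2 — Component impedances:
  R: Z = R = 58.1 Ω
  L: Z = jωL = j·314.2·0.02 = 0 + j6.283 Ω
  C: Z = 1/(jωC) = -j/(ω·C) = 0 - j495 Ω
Step 3 — Series combination: Z_total = R + L + C = 58.1 - j488.8 Ω = 492.2∠-83.2° Ω.

Z = 58.1 - j488.8 Ω = 492.2∠-83.2° Ω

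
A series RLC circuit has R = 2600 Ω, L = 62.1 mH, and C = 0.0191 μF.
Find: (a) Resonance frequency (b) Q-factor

Step 1 — Resonance condition Im(Z)=0 gives ω₀ = 1/√(LC).
Step 2 — ω₀ = 1/√(0.0621·1.91e-08) = 2.904e+04 rad/s.
Step 3 — f₀ = ω₀/(2π) = 4621 Hz.
Step 4 — Series Q: Q = ω₀L/R = 2.904e+04·0.0621/2600 = 0.6935.

(a) f₀ = 4621 Hz  (b) Q = 0.6935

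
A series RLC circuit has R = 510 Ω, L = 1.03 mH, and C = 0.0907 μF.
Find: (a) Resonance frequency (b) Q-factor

Step 1 — Resonance condition Im(Z)=0 gives ω₀ = 1/√(LC).
Step 2 — ω₀ = 1/√(0.00103·9.07e-08) = 1.035e+05 rad/s.
Step 3 — f₀ = ω₀/(2π) = 1.647e+04 Hz.
Step 4 — Series Q: Q = ω₀L/R = 1.035e+05·0.00103/510 = 0.209.

(a) f₀ = 1.647e+04 Hz  (b) Q = 0.209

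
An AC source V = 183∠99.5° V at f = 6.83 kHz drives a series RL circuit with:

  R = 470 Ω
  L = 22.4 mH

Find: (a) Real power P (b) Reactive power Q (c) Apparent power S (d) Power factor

Step 1 — Angular frequency: ω = 2π·f = 2π·6830 = 4.291e+04 rad/s.
Step 2 — Component impedances:
  R: Z = R = 470 Ω
  L: Z = jωL = j·4.291e+04·0.0224 = 0 + j961.3 Ω
Step 3 — Series combination: Z_total = R + L = 470 + j961.3 Ω = 1070∠63.9° Ω.
Step 4 — Source phasor: V = 183∠99.5° V = -30.2 + j180.5 V.
Step 5 — Current: I = V / Z = 0.1391 + j0.09945 A = 0.171∠35.6° A.
Step 6 — Complex power: S = V·I* = 13.75 + j28.12 VA.
Step 7 — Real power: P = Re(S) = 13.75 W.
Step 8 — Reactive power: Q = Im(S) = 28.12 VAR.
Step 9 — Apparent power: |S| = 31.3 VA.
Step 10 — Power factor: PF = P/|S| = 0.4392 (lagging).

(a) P = 13.75 W  (b) Q = 28.12 VAR  (c) S = 31.3 VA  (d) PF = 0.4392 (lagging)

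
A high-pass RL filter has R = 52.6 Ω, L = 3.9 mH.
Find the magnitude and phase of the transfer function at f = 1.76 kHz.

Step 1 — Angular frequency: ω = 2π·1760 = 1.106e+04 rad/s.
Step 2 — Transfer function: H(jω) = jωL/(R + jωL).
Step 3 — Numerator jωL = j·43.13; denominator R + jωL = 52.6 + j43.13.
Step 4 — H = 0.402 + j0.4903.
Step 5 — Magnitude: |H| = 0.634 (-4.0 dB); phase: φ = 50.7°.

|H| = 0.634 (-4.0 dB), φ = 50.7°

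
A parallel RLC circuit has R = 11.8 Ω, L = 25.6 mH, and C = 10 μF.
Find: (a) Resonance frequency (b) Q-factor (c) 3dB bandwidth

Step 1 — Resonance: ω₀ = 1/√(LC) = 1/√(0.0256·1e-05) = 1976 rad/s.
Step 2 — f₀ = ω₀/(2π) = 314.6 Hz.
Step 3 — Parallel Q: Q = R/(ω₀L) = 11.8/(1976·0.0256) = 0.2332.
Step 4 — Bandwidth: Δω = ω₀/Q = 8475 rad/s; BW = Δω/(2π) = 1349 Hz.

(a) f₀ = 314.6 Hz  (b) Q = 0.2332  (c) BW = 1349 Hz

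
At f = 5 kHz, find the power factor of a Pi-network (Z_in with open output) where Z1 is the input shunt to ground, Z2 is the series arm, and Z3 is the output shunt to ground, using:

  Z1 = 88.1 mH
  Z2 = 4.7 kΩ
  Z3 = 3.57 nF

Step 1 — Angular frequency: ω = 2π·f = 2π·5000 = 3.142e+04 rad/s.
Step 2 — Component impedances:
  Z1: Z = jωL = j·3.142e+04·0.0881 = 0 + j2768 Ω
  Z2: Z = R = 4700 Ω
  Z3: Z = 1/(jωC) = -j/(ω·C) = 0 - j8916 Ω
Step 3 — With open output, the series arm Z2 and the output shunt Z3 appear in series to ground: Z2 + Z3 = 4700 - j8916 Ω.
Step 4 — Parallel with input shunt Z1: Z_in = Z1 || (Z2 + Z3) = 601.1 + j3554 Ω = 3605∠80.4° Ω.
Step 5 — Power factor: PF = cos(φ) = Re(Z)/|Z| = 601.13/3604.6 = 0.1668.
Step 6 — Type: Im(Z) = 3554 ⇒ lagging (phase φ = 80.4°).

PF = 0.1668 (lagging, φ = 80.4°)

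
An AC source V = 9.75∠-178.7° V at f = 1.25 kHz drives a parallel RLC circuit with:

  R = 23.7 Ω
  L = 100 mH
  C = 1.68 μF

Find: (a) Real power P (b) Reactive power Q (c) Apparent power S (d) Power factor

Step 1 — Angular frequency: ω = 2π·f = 2π·1250 = 7854 rad/s.
Step 2 — Component impedances:
  R: Z = R = 23.7 Ω
  L: Z = jωL = j·7854·0.1 = 0 + j785.4 Ω
  C: Z = 1/(jωC) = -j/(ω·C) = 0 - j75.79 Ω
Step 3 — Parallel combination: 1/Z_total = 1/R + 1/L + 1/C; Z_total = 21.95 - j6.201 Ω = 22.81∠-15.8° Ω.
Step 4 — Source phasor: V = 9.75∠-178.7° V = -9.747 - j0.2212 V.
Step 5 — Current: I = V / Z = -0.4086 - j0.1255 A = 0.4275∠-162.9° A.
Step 6 — Complex power: S = V·I* = 4.011 - j1.133 VA.
Step 7 — Real power: P = Re(S) = 4.011 W.
Step 8 — Reactive power: Q = Im(S) = -1.133 VAR.
Step 9 — Apparent power: |S| = 4.168 VA.
Step 10 — Power factor: PF = P/|S| = 0.9623 (leading).

(a) P = 4.011 W  (b) Q = -1.133 VAR  (c) S = 4.168 VA  (d) PF = 0.9623 (leading)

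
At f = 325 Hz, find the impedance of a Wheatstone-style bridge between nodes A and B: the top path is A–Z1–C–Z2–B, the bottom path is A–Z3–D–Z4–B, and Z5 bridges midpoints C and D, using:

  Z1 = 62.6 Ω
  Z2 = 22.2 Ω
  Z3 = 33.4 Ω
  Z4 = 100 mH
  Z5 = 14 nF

Step 1 — Angular frequency: ω = 2π·f = 2π·325 = 2042 rad/s.
Step 2 — Component impedances:
  Z1: Z = R = 62.6 Ω
  Z2: Z = R = 22.2 Ω
  Z3: Z = R = 33.4 Ω
  Z4: Z = jωL = j·2042·0.1 = 0 + j204.2 Ω
  Z5: Z = 1/(jωC) = -j/(ω·C) = 0 - j3.498e+04 Ω
Step 3 — Bridge requires nodal analysis (the Z5 bridge couples midpoints C and D, so the two paths cannot be reduced to a simple series/parallel combination). Setting node B to ground and injecting 1 A at node A, the 3-node admittance system at A, C, D solves to V_A = Z_AB = 69.61 + j26.34 Ω = 74.43∠20.7° Ω.

Z = 69.61 + j26.34 Ω = 74.43∠20.7° Ω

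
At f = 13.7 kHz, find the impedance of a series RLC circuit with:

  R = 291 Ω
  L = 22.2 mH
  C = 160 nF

Step 1 — Angular frequency: ω = 2π·f = 2π·1.37e+04 = 8.608e+04 rad/s.
Step 2 — Component impedances:
  R: Z = R = 291 Ω
  L: Z = jωL = j·8.608e+04·0.0222 = 0 + j1911 Ω
  C: Z = 1/(jωC) = -j/(ω·C) = 0 - j72.61 Ω
Step 3 — Series combination: Z_total = R + L + C = 291 + j1838 Ω = 1861∠81.0° Ω.

Z = 291 + j1838 Ω = 1861∠81.0° Ω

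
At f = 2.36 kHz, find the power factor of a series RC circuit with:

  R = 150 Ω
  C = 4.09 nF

Step 1 — Angular frequency: ω = 2π·f = 2π·2360 = 1.483e+04 rad/s.
Step 2 — Component impedances:
  R: Z = R = 150 Ω
  C: Z = 1/(jωC) = -j/(ω·C) = 0 - j1.649e+04 Ω
Step 3 — Series combination: Z_total = R + C = 150 - j1.649e+04 Ω = 1.649e+04∠-89.5° Ω.
Step 4 — Power factor: PF = cos(φ) = Re(Z)/|Z| = 150/16489 = 0.009097.
Step 5 — Type: Im(Z) = -1.649e+04 ⇒ leading (phase φ = -89.5°).

PF = 0.009097 (leading, φ = -89.5°)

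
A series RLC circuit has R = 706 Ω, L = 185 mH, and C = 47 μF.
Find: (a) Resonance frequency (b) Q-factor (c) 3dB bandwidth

Step 1 — Resonance condition Im(Z)=0 gives ω₀ = 1/√(LC).
Step 2 — ω₀ = 1/√(0.185·4.7e-05) = 339.1 rad/s.
Step 3 — f₀ = ω₀/(2π) = 53.97 Hz.
Step 4 — Series Q: Q = ω₀L/R = 339.1·0.185/706 = 0.08887.
Step 5 — 3dB bandwidth: Δω = ω₀/Q = 3816 rad/s; BW = Δω/(2π) = 607.4 Hz.

(a) f₀ = 53.97 Hz  (b) Q = 0.08887  (c) BW = 607.4 Hz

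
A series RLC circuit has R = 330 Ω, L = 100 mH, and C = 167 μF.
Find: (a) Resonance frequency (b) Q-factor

Step 1 — Resonance condition Im(Z)=0 gives ω₀ = 1/√(LC).
Step 2 — ω₀ = 1/√(0.1·0.000167) = 244.7 rad/s.
Step 3 — f₀ = ω₀/(2π) = 38.95 Hz.
Step 4 — Series Q: Q = ω₀L/R = 244.7·0.1/330 = 0.07415.

(a) f₀ = 38.95 Hz  (b) Q = 0.07415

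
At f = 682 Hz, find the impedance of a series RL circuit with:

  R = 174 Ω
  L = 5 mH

Step 1 — Angular frequency: ω = 2π·f = 2π·682 = 4285 rad/s.
Step 2 — Component impedances:
  R: Z = R = 174 Ω
  L: Z = jωL = j·4285·0.005 = 0 + j21.43 Ω
Step 3 — Series combination: Z_total = R + L = 174 + j21.43 Ω = 175.3∠7.0° Ω.

Z = 174 + j21.43 Ω = 175.3∠7.0° Ω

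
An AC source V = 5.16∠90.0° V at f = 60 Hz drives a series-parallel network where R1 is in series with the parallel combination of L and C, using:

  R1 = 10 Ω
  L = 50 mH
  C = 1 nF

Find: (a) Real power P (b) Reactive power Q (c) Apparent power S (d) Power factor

Step 1 — Angular frequency: ω = 2π·f = 2π·60 = 377 rad/s.
Step 2 — Component impedances:
  R1: Z = R = 10 Ω
  L: Z = jωL = j·377·0.05 = 0 + j18.85 Ω
  C: Z = 1/(jωC) = -j/(ω·C) = 0 - j2.653e+06 Ω
Step 3 — Parallel branch: L || C = 1/(1/L + 1/C) = 0 + j18.85 Ω.
Step 4 — Series with R1: Z_total = R1 + (L || C) = 10 + j18.85 Ω = 21.34∠62.1° Ω.
Step 5 — Source phasor: V = 5.16∠90.0° V = 0 + j5.16 V.
Step 6 — Current: I = V / Z = 0.2136 + j0.1133 A = 0.2418∠27.9° A.
Step 7 — Complex power: S = V·I* = 0.5848 + j1.102 VA.
Step 8 — Real power: P = Re(S) = 0.5848 W.
Step 9 — Reactive power: Q = Im(S) = 1.102 VAR.
Step 10 — Apparent power: |S| = 1.248 VA.
Step 11 — Power factor: PF = P/|S| = 0.4686 (lagging).

(a) P = 0.5848 W  (b) Q = 1.102 VAR  (c) S = 1.248 VA  (d) PF = 0.4686 (lagging)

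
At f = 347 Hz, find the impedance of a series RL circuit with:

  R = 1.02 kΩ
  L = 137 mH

Step 1 — Angular frequency: ω = 2π·f = 2π·347 = 2180 rad/s.
Step 2 — Component impedances:
  R: Z = R = 1020 Ω
  L: Z = jωL = j·2180·0.137 = 0 + j298.7 Ω
Step 3 — Series combination: Z_total = R + L = 1020 + j298.7 Ω = 1063∠16.3° Ω.

Z = 1020 + j298.7 Ω = 1063∠16.3° Ω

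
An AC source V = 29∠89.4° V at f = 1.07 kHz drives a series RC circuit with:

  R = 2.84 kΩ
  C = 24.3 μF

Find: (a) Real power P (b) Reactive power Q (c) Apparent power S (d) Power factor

Step 1 — Angular frequency: ω = 2π·f = 2π·1070 = 6723 rad/s.
Step 2 — Component impedances:
  R: Z = R = 2840 Ω
  C: Z = 1/(jωC) = -j/(ω·C) = 0 - j6.121 Ω
Step 3 — Series combination: Z_total = R + C = 2840 - j6.121 Ω = 2840∠-0.1° Ω.
Step 4 — Source phasor: V = 29∠89.4° V = 0.3037 + j29 V.
Step 5 — Current: I = V / Z = 8.492e-05 + j0.01021 A = 0.01021∠89.5° A.
Step 6 — Complex power: S = V·I* = 0.2961 - j0.0006382 VA.
Step 7 — Real power: P = Re(S) = 0.2961 W.
Step 8 — Reactive power: Q = Im(S) = -0.0006382 VAR.
Step 9 — Apparent power: |S| = 0.2961 VA.
Step 10 — Power factor: PF = P/|S| = 1 (leading).

(a) P = 0.2961 W  (b) Q = -0.0006382 VAR  (c) S = 0.2961 VA  (d) PF = 1 (leading)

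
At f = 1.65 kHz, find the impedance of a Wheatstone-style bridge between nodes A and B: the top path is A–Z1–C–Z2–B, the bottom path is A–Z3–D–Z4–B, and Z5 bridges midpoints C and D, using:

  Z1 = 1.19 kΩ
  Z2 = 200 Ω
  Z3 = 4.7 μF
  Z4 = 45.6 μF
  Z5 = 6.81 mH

Step 1 — Angular frequency: ω = 2π·f = 2π·1650 = 1.037e+04 rad/s.
Step 2 — Component impedances:
  Z1: Z = R = 1190 Ω
  Z2: Z = R = 200 Ω
  Z3: Z = 1/(jωC) = -j/(ω·C) = 0 - j20.52 Ω
  Z4: Z = 1/(jωC) = -j/(ω·C) = 0 - j2.115 Ω
  Z5: Z = jωL = j·1.037e+04·0.00681 = 0 + j70.6 Ω
Step 3 — Bridge requires nodal analysis (the Z5 bridge couples midpoints C and D, so the two paths cannot be reduced to a simple series/parallel combination). Setting node B to ground and injecting 1 A at node A, the 3-node admittance system at A, C, D solves to V_A = Z_AB = 0.3752 - j22.63 Ω = 22.64∠-89.1° Ω.

Z = 0.3752 - j22.63 Ω = 22.64∠-89.1° Ω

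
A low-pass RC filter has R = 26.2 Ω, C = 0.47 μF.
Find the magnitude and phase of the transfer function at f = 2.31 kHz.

Step 1 — Angular frequency: ω = 2π·2310 = 1.451e+04 rad/s.
Step 2 — Transfer function: H(jω) = 1/(1 + jωRC).
Step 3 — Denominator: 1 + jωRC = 1 + j·1.451e+04·26.2·4.7e-07 = 1 + j0.1787.
Step 4 — H = 0.969 - j0.1732.
Step 5 — Magnitude: |H| = 0.9844 (-0.1 dB); phase: φ = -10.1°.

|H| = 0.9844 (-0.1 dB), φ = -10.1°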